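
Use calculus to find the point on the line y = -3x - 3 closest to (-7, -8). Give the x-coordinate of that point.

4/5

Minimize D(x)^2 = (x + 7)^2 + (-3x + 5)^2.
d/dx[D^2] = 2(x + 7) + 2·(-3)·(-3x + 5) = 0 ⇒ x = 4/5.
Then y = -27/5 and the distance is √(338/5) ≈ 8.2219.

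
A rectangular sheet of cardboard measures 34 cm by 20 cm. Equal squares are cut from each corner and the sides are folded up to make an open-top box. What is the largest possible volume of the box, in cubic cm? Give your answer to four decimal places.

1248.2679

With cut size x, the volume is V(x) = x(34 − 2x)(20 − 2x) for 0 < x < 10.
V'(x) = 12x^2 − 216x + 680. Setting V'(x) = 0 gives x ≈ 4.0671 (the root in (0, 10)).
V''(x) = 24x − 216 is negative there, so this is the maximum; V ≈ 1248.2679.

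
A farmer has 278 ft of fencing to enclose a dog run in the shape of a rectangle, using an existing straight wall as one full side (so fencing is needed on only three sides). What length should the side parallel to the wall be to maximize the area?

139

Let the sides perpendicular to the wall have length x and the parallel side y, so 2x + y = 278 and the area is A = xy = x(278 − 2x).
A'(x) = 278 − 4x = 0 gives x = 139/2, and A''(x) = −4 < 0 confirms a maximum.
Then y = 278 − 2·139/2 = 139 and A = 19321/2.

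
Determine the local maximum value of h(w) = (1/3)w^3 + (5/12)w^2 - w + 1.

37/16

h'(w) = w^2 + (5/6)w - 1. Setting h'(w) = 0 gives w ∈ {-3/2, 2/3}.
Second-derivative test with h''(w) = 2w + 5/6: h''(-3/2) = -13/6 < 0 ⇒ local maximum; h''(2/3) = 13/6 > 0 ⇒ local minimum.
The local maximum is h(-3/2) = 37/16.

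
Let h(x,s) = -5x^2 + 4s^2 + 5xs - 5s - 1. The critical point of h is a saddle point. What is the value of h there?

-46/21

∂h/∂x = -10x + 5s = 0 and ∂h/∂s = 5x + 8s - 5 = 0, so (x, s) = (5/21, 10/21).
The Hessian has h_{xx} = -10, h_{ss} = 8, h_{xs} = 5, giving D = -105 < 0, so the point is a saddle point.
h(5/21, 10/21) = -46/21.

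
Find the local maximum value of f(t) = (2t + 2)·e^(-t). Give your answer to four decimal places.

2.0000

Differentiating with the product rule gives f'(t) = (-2t)·e^(-t). Since e^(-t) > 0, the only critical point is t = 0.
f''(0) has the same sign as -2 < 0, so this is a local maximum.
f(0) = (2)·e^(0) ≈ 2.0000.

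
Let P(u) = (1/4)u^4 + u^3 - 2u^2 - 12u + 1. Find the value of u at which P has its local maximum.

P'(u) = u^3 + 3u^2 - 4u - 12. Setting P'(u) = 0 gives u ∈ {-3, -2, 2}.
P''(u) = 3u^2 + 6u - 4. P''(-3) = 5 > 0 ⇒ local minimum; P''(-2) = -4 < 0 ⇒ local maximum; P''(2) = 20 > 0 ⇒ local minimum.
So the local maximum value is P(-2) = 13.

-2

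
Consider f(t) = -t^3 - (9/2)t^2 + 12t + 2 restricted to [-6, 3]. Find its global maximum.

17/2

The derivative is -3t^2 - 9t + 12, which vanishes at t = -4 and t = 1.
Compare values at every candidate in [-6, 3]: f(-6) = -16, f(-4) = -54, f(1) = 17/2, f(3) = -59/2.
Hence the absolute maximum is 17/2 at t = 1.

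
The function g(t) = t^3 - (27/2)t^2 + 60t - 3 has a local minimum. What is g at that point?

169/2

g'(t) = 3t^2 - 27t + 60. Setting g'(t) = 0 gives t ∈ {4, 5}.
Second-derivative test with g''(t) = 6t - 27: g''(4) = -3 < 0 ⇒ local maximum; g''(5) = 3 > 0 ⇒ local minimum.
The local minimum is g(5) = 169/2.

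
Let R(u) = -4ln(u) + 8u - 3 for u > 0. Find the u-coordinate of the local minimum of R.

R'(u) = -4/u + 8 = 0 gives u = 1/2.
R''(u) = 4/u², which is positive for u > 0, so this is a local minimum.
R(1/2) = -4·ln(1/2) + 4 - 3 ≈ 3.7726.

1/2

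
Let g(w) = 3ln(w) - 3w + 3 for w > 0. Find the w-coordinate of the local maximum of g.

g'(w) = 3/w − 3 = 0 gives w = 1.
g''(w) = -3/w², which is negative for w > 0, so this is a local maximum.
g(1) = 3·ln(1) - 3 + 3 ≈ 0.0000.

1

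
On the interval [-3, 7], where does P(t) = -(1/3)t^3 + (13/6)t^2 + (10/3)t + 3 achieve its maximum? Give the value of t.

P'(t) = -t^2 + (13/3)t + 10/3, which vanishes at t = -2/3 and t = 5.
Evaluating at the critical points and endpoints: P(-3) = 43/2,  P(-2/3) = 149/81,  P(5) = 193/6,  P(7) = 109/6.
The maximum over the interval is 193/6, attained at t = 5.

5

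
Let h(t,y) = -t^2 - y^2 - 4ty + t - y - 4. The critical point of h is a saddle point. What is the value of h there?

∂h/∂t = -2t - 4y + 1 = 0 and ∂h/∂y = -4t - 2y - 1 = 0, so (t, y) = (-1/2, 1/2).
The Hessian has h_{tt} = -2, h_{yy} = -2, h_{ty} = -4, giving D = -12 < 0, so the point is a saddle point.
h(-1/2, 1/2) = -9/2.

-9/2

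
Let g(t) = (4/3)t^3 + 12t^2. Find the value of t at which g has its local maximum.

Critical points: g'(t) = 4t^2 + 24t vanishes at t = -6, 0.
g''(t) = 8t + 24. g''(-6) = -24 < 0 ⇒ local maximum; g''(0) = 24 > 0 ⇒ local minimum.
So the local maximum value is g(-6) = 144.

-6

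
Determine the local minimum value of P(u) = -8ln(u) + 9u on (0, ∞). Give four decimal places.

8.9423

P'(u) = -8/u + 9 = 0 gives u = 8/9.
P''(u) = 8/u², which is positive for u > 0, so this is a local minimum.
P(8/9) = -8·ln(8/9) + 8 ≈ 8.9423.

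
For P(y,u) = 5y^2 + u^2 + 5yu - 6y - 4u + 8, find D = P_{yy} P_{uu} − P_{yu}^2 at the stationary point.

∂P/∂y = 10y + 5u - 6 = 0 and ∂P/∂u = 5y + 2u - 4 = 0, so (y, u) = (8/5, -2).
The Hessian has P_{yy} = 10, P_{uu} = 2, P_{yu} = 5, giving D = -5 < 0, so the point is a saddle point.
D = (10)·(2) − (5)^2 = -5.

-5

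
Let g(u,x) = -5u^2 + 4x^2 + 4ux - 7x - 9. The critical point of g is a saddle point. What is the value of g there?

∂g/∂u = -10u + 4x = 0 and ∂g/∂x = 4u + 8x - 7 = 0, so (u, x) = (7/24, 35/48).
The Hessian has g_{uu} = -10, g_{xx} = 8, g_{ux} = 4, giving D = -96 < 0, so the point is a saddle point.
g(7/24, 35/48) = -1109/96.

-1109/96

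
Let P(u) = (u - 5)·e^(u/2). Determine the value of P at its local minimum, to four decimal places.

P'(u) = 1·e^(u/2) + (u - 5)·(1/2)·e^(u/2) = ((1/2)u - 3/2)·e^(u/2). Since e^(u/2) > 0, the only critical point is u = 3.
P''(3) has the same sign as 1/2 > 0, so this is a local minimum.
P(3) = (-2)·e^(3/2) ≈ -8.9634.

-8.9634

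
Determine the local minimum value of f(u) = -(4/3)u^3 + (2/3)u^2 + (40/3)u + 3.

-907/81

f'(u) = -4u^2 + (4/3)u + 40/3 = 0 at u = -5/3, 2.
Second-derivative test with f''(u) = -8u + 4/3: f''(-5/3) = 44/3 > 0 ⇒ local minimum; f''(2) = -44/3 < 0 ⇒ local maximum.
The local minimum is f(-5/3) = -907/81.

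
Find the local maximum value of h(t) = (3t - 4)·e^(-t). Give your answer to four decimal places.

By the product rule, h'(t) = (-3t + 7)·e^(-t). Since e^(-t) > 0, the only critical point is t = 7/3.
h''(7/3) has the same sign as -3 < 0, so this is a local maximum.
h(7/3) = (3)·e^(-7/3) ≈ 0.2909.

0.2909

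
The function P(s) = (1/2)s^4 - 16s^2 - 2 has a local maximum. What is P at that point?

Critical points: P'(s) = 2s^3 - 32s vanishes at s = -4, 0, 4.
Second-derivative test with P''(s) = 6s^2 - 32: P''(-4) = 64 > 0 ⇒ local minimum; P''(0) = -32 < 0 ⇒ local maximum; P''(4) = 64 > 0 ⇒ local minimum.
Thus P has its local maximum at s = 0, with value -2.

-2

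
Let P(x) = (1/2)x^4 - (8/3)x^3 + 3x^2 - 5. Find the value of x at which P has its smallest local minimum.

3

Critical points: P'(x) = 2x^3 - 8x^2 + 6x vanishes at x = 0, 1, 3.
P''(x) = 6x^2 - 16x + 6. P''(0) = 6 > 0 ⇒ local minimum; P''(1) = -4 < 0 ⇒ local maximum; P''(3) = 12 > 0 ⇒ local minimum.
So the smallest local minimum value is P(3) = -19/2.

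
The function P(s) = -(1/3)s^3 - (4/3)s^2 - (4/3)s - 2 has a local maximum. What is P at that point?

P'(s) = -s^2 - (8/3)s - 4/3 = 0 at s = -2, -2/3.
Since P''(s) = -2s - 8/3, we get P''(-2) = 4/3 > 0 ⇒ local minimum; P''(-2/3) = -4/3 < 0 ⇒ local maximum.
The local maximum is P(-2/3) = -130/81.

-130/81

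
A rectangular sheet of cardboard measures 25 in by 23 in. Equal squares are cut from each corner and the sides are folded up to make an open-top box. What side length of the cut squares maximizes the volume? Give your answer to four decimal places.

3.9896

With cut size x, the volume is V(x) = x(25 − 2x)(23 − 2x) for 0 < x < 11.5.
V'(x) = 12x^2 − 192x + 575. Setting V'(x) = 0 gives x ≈ 3.9896 (the root in (0, 11.5)).
V''(x) = 24x − 192 is negative there, so this is the maximum; V ≈ 1020.0052.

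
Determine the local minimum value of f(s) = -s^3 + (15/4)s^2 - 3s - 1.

-27/16

f'(s) = -3s^2 + (15/2)s - 3. Setting f'(s) = 0 gives s ∈ {1/2, 2}.
Second-derivative test with f''(s) = -6s + 15/2: f''(1/2) = 9/2 > 0 ⇒ local minimum; f''(2) = -9/2 < 0 ⇒ local maximum.
Thus f has its local minimum at s = 1/2, with value -27/16.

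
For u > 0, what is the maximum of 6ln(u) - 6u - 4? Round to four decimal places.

-10.0000

h'(u) = 6/u − 6 = 0 gives u = 1.
h''(u) = -6/u², which is negative for u > 0, so this is a local maximum.
h(1) = 6·ln(1) - 6 - 4 ≈ -10.0000.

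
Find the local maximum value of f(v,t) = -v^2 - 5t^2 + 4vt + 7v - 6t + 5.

133/4

∂f/∂v = -2v + 4t + 7 = 0 and ∂f/∂t = 4v - 10t - 6 = 0, so (v, t) = (23/2, 4).
The Hessian has f_{vv} = -2, f_{tt} = -10, f_{vt} = 4, giving D = 4 > 0 with f_{vv} < 0, so the point is a local maximum.
f(23/2, 4) = 133/4.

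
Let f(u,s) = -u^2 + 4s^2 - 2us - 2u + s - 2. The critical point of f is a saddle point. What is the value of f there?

∂f/∂u = -2u - 2s - 2 = 0 and ∂f/∂s = -2u + 8s + 1 = 0, so (u, s) = (-7/10, -3/10).
The Hessian has f_{uu} = -2, f_{ss} = 8, f_{us} = -2, giving D = -20 < 0, so the point is a saddle point.
f(-7/10, -3/10) = -29/20.

-29/20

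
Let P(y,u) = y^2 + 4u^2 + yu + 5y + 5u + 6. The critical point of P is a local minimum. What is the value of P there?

-2/3

∂P/∂y = 2y + u + 5 = 0 and ∂P/∂u = y + 8u + 5 = 0, so (y, u) = (-7/3, -1/3).
The Hessian has P_{yy} = 2, P_{uu} = 8, P_{yu} = 1, giving D = 15 > 0 with P_{yy} > 0, so the point is a local minimum.
P(-7/3, -1/3) = -2/3.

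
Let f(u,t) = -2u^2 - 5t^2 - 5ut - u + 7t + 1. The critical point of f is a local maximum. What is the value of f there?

51/5

∂f/∂u = -4u - 5t - 1 = 0 and ∂f/∂t = -5u - 10t + 7 = 0, so (u, t) = (-3, 11/5).
The Hessian has f_{uu} = -4, f_{tt} = -10, f_{ut} = -5, giving D = 15 > 0 with f_{uu} < 0, so the point is a local maximum.
f(-3, 11/5) = 51/5.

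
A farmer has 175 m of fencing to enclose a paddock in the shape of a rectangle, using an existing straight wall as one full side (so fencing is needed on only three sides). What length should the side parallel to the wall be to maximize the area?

Let the sides perpendicular to the wall have length x and the parallel side y, so 2x + y = 175 and the area is A = xy = x(175 − 2x).
A'(x) = 175 − 4x = 0 gives x = 175/4, and A''(x) = −4 < 0 confirms a maximum.
Then y = 175 − 2·175/4 = 175/2 and A = 30625/8.

175/2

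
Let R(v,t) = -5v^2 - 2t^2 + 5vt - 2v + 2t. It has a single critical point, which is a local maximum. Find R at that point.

8/15

∂R/∂v = -10v + 5t - 2 = 0 and ∂R/∂t = 5v - 4t + 2 = 0, so (v, t) = (2/15, 2/3).
The Hessian has R_{vv} = -10, R_{tt} = -4, R_{vt} = 5, giving D = 15 > 0 with R_{vv} < 0, so the point is a local maximum.
R(2/15, 2/3) = 8/15.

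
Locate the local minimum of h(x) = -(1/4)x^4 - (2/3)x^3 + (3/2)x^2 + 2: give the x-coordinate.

h'(x) = -x^3 - 2x^2 + 3x. Setting h'(x) = 0 gives x ∈ {-3, 0, 1}.
h''(x) = -3x^2 - 4x + 3. h''(-3) = -12 < 0 ⇒ local maximum; h''(0) = 3 > 0 ⇒ local minimum; h''(1) = -4 < 0 ⇒ local maximum.
The local minimum is h(0) = 2.

0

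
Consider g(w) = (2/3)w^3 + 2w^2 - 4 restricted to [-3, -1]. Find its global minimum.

Differentiating, g'(w) = 2w^2 + 4w; whose only zero in [-3, -1] is w = -2.
Compare values at every candidate in [-3, -1]: g(-3) = -4, g(-2) = -4/3, g(-1) = -8/3.
So the minimum is g(-3) = -4.

-4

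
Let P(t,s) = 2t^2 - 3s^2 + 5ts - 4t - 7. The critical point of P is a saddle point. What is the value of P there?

∂P/∂t = 4t + 5s - 4 = 0 and ∂P/∂s = 5t - 6s = 0, so (t, s) = (24/49, 20/49).
The Hessian has P_{tt} = 4, P_{ss} = -6, P_{ts} = 5, giving D = -49 < 0, so the point is a saddle point.
P(24/49, 20/49) = -391/49.

-391/49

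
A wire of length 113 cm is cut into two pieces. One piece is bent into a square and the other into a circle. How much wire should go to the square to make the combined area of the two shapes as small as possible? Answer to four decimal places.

Let x be the length used for the square. Square side x/4; circle radius (113−x)/(2π).
A(x) = (x/4)² + π·((113−x)/(2π))² = x²/16 + (113−x)²/(4π) for 0 ≤ x ≤ 113. A'(x) = x/8 − (113−x)/(2π) = 0 gives x = 4·113/(π+4) ≈ 63.2912.
A'' = 1/8 + 1/(2π) > 0, so this gives the minimum combined area; x ≈ 63.2912 cm to the square.

63.2912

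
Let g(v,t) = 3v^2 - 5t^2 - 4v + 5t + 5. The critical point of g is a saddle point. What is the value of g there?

59/12

∂g/∂v = 6v - 4 = 0 and ∂g/∂t = -10t + 5 = 0, so (v, t) = (2/3, 1/2).
The Hessian has g_{vv} = 6, g_{tt} = -10, g_{vt} = 0, giving D = -60 < 0, so the point is a saddle point.
g(2/3, 1/2) = 59/12.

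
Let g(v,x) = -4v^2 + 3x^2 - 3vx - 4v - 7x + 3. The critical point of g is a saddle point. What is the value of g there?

107/57

∂g/∂v = -8v - 3x - 4 = 0 and ∂g/∂x = -3v + 6x - 7 = 0, so (v, x) = (-15/19, 44/57).
The Hessian has g_{vv} = -8, g_{xx} = 6, g_{vx} = -3, giving D = -57 < 0, so the point is a saddle point.
g(-15/19, 44/57) = 107/57.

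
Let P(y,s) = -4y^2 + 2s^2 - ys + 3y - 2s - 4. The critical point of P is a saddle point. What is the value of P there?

∂P/∂y = -8y - s + 3 = 0 and ∂P/∂s = -y + 4s - 2 = 0, so (y, s) = (10/33, 19/33).
The Hessian has P_{yy} = -8, P_{ss} = 4, P_{ys} = -1, giving D = -33 < 0, so the point is a saddle point.
P(10/33, 19/33) = -136/33.

-136/33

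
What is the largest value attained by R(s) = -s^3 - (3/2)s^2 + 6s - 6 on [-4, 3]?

10

R'(s) = -3s^2 - 3s + 6, which vanishes at s = -2 and s = 1.
Candidates: R(-4) = 10, R(-2) = -16, R(1) = -5/2, R(3) = -57/2.
So the maximum is R(-4) = 10.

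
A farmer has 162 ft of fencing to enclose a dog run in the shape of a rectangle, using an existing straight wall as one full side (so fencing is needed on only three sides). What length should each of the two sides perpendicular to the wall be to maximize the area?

81/2

Let the sides perpendicular to the wall have length x and the parallel side y, so 2x + y = 162 and the area is A = xy = x(162 − 2x).
A'(x) = 162 − 4x = 0 gives x = 81/2, and A''(x) = −4 < 0 confirms a maximum.
Then y = 162 − 2·81/2 = 81 and A = 6561/2.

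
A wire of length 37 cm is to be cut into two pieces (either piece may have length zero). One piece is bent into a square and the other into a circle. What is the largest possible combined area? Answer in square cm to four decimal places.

Let x be the length used for the square. Square side x/4; circle radius (37−x)/(2π).
A(x) = (x/4)² + π·((37−x)/(2π))² = x²/16 + (37−x)²/(4π) for 0 ≤ x ≤ 37. A'(x) = x/8 − (37−x)/(2π) = 0 gives x = 4·37/(π+4) ≈ 20.7237.
A'' > 0, so the interior critical point is a minimum; the maximum is at an endpoint. A(0) = 108.9416 and A(37) = 85.5625, so the largest area is 108.9416.

108.9416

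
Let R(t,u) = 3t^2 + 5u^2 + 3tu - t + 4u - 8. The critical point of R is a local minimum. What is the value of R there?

∂R/∂t = 6t + 3u - 1 = 0 and ∂R/∂u = 3t + 10u + 4 = 0, so (t, u) = (22/51, -9/17).
The Hessian has R_{tt} = 6, R_{uu} = 10, R_{tu} = 3, giving D = 51 > 0 with R_{tt} > 0, so the point is a local minimum.
R(22/51, -9/17) = -473/51.

-473/51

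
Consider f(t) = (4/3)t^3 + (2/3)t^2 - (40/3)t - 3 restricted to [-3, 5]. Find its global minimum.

f'(t) = 4t^2 + (4/3)t - 40/3, which vanishes at t = -2 and t = 5/3.
Compare values at every candidate in [-3, 5]: f(-3) = 7; f(-2) = 47/3; f(5/3) = -1393/81; f(5) = 341/3.
So the minimum is f(5/3) = -1393/81.

-1393/81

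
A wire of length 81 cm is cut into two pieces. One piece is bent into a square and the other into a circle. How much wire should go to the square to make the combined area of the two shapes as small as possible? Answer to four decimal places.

45.3680

Let x be the length used for the square. Square side x/4; circle radius (81−x)/(2π).
A(x) = (x/4)² + π·((81−x)/(2π))² = x²/16 + (81−x)²/(4π) for 0 ≤ x ≤ 81. A'(x) = x/8 − (81−x)/(2π) = 0 gives x = 4·81/(π+4) ≈ 45.3680.
A'' = 1/8 + 1/(2π) > 0, so this gives the minimum combined area; x ≈ 45.3680 cm to the square.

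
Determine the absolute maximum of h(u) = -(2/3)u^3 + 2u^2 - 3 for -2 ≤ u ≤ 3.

31/3

Differentiating, h'(u) = -2u^2 + 4u; which vanishes at u = 0 and u = 2.
Compare values at every candidate in [-2, 3]: h(-2) = 31/3; h(0) = -3; h(2) = -1/3; h(3) = -3.
Hence the absolute maximum is 31/3 at u = -2.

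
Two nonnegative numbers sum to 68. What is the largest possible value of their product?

1156

With x + y = 68, the product is P(x) = x(68 − x).
P'(x) = 68 − 2x = 0 gives x = 34; P'' = −2 < 0, so this is the maximum.
P = 34·34 = 1156.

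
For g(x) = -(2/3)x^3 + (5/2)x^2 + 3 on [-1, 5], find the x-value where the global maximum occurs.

5/2

The derivative is -2x^2 + 5x, which vanishes at x = 0 and x = 5/2.
Evaluating at the critical points and endpoints: g(-1) = 37/6; g(0) = 3; g(5/2) = 197/24; g(5) = -107/6.
Hence the absolute maximum is 197/24 at x = 5/2.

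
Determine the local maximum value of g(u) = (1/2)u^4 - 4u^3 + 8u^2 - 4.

g'(u) = 2u^3 - 12u^2 + 16u. Setting g'(u) = 0 gives u ∈ {0, 2, 4}.
Since g''(u) = 6u^2 - 24u + 16, we get g''(0) = 16 > 0 ⇒ local minimum; g''(2) = -8 < 0 ⇒ local maximum; g''(4) = 16 > 0 ⇒ local minimum.
The local maximum is g(2) = 4.

4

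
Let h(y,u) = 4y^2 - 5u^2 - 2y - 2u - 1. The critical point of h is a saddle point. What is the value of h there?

∂h/∂y = 8y - 2 = 0 and ∂h/∂u = -10u - 2 = 0, so (y, u) = (1/4, -1/5).
The Hessian has h_{yy} = 8, h_{uu} = -10, h_{yu} = 0, giving D = -80 < 0, so the point is a saddle point.
h(1/4, -1/5) = -21/20.

-21/20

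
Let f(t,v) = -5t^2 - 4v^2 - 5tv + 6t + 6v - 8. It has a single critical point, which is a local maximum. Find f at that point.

-296/55

∂f/∂t = -10t - 5v + 6 = 0 and ∂f/∂v = -5t - 8v + 6 = 0, so (t, v) = (18/55, 6/11).
The Hessian has f_{tt} = -10, f_{vv} = -8, f_{tv} = -5, giving D = 55 > 0 with f_{tt} < 0, so the point is a local maximum.
f(18/55, 6/11) = -296/55.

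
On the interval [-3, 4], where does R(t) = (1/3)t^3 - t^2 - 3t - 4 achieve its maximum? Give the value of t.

-1

The derivative is t^2 - 2t - 3, which vanishes at t = -1 and t = 3.
Candidates: R(-3) = -13, R(-1) = -7/3, R(3) = -13, R(4) = -32/3.
Hence the absolute maximum is -7/3 at t = -1.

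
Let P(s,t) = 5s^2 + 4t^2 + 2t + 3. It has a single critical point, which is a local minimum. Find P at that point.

∂P/∂s = 10s = 0 and ∂P/∂t = 8t + 2 = 0, so (s, t) = (0, -1/4).
The Hessian has P_{ss} = 10, P_{tt} = 8, P_{st} = 0, giving D = 80 > 0 with P_{ss} > 0, so the point is a local minimum.
P(0, -1/4) = 11/4.

11/4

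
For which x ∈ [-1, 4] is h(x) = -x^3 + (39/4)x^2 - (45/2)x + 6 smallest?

3/2

The derivative is -3x^2 + (39/2)x - 45/2, whose only zero in [-1, 4] is x = 3/2.
Compare values at every candidate in [-1, 4]: h(-1) = 157/4; h(3/2) = -147/16; h(4) = 8.
Hence the absolute minimum is -147/16 at x = 3/2.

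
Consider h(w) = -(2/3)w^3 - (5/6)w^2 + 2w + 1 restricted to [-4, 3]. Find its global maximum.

h'(w) = -2w^2 - (5/3)w + 2, which vanishes at w = -3/2 and w = 2/3.
Compare values at every candidate in [-4, 3]: h(-4) = 67/3; h(-3/2) = -13/8; h(2/3) = 143/81; h(3) = -37/2.
Hence the absolute maximum is 67/3 at w = -4.

67/3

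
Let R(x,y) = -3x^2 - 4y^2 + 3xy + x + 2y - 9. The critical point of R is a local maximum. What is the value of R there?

∂R/∂x = -6x + 3y + 1 = 0 and ∂R/∂y = 3x - 8y + 2 = 0, so (x, y) = (14/39, 5/13).
The Hessian has R_{xx} = -6, R_{yy} = -8, R_{xy} = 3, giving D = 39 > 0 with R_{xx} < 0, so the point is a local maximum.
R(14/39, 5/13) = -329/39.

-329/39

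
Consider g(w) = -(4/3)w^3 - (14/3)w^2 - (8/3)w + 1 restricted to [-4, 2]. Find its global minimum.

The derivative is -4w^2 - (28/3)w - 8/3, which vanishes at w = -2 and w = -1/3.
Compare values at every candidate in [-4, 2]: g(-4) = 67/3, g(-2) = -5/3, g(-1/3) = 115/81, g(2) = -101/3.
The minimum over the interval is -101/3, attained at w = 2.

-101/3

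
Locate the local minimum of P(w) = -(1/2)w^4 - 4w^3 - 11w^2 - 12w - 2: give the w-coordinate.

-2

Critical points: P'(w) = -2w^3 - 12w^2 - 22w - 12 vanishes at w = -3, -2, -1.
Second-derivative test with P''(w) = -6w^2 - 24w - 22: P''(-3) = -4 < 0 ⇒ local maximum; P''(-2) = 2 > 0 ⇒ local minimum; P''(-1) = -4 < 0 ⇒ local maximum.
Thus P has its local minimum at w = -2, with value 2.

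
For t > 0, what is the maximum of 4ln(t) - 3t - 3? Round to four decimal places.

h'(t) = 4/t − 3 = 0 gives t = 4/3.
h''(t) = -4/t², which is negative for t > 0, so this is a local maximum.
h(4/3) = 4·ln(4/3) - 4 - 3 ≈ -5.8493.

-5.8493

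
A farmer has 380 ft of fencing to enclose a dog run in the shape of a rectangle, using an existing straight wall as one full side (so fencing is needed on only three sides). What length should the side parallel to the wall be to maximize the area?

Let the sides perpendicular to the wall have length x and the parallel side y, so 2x + y = 380 and the area is A = xy = x(380 − 2x).
A'(x) = 380 − 4x = 0 gives x = 95, and A''(x) = −4 < 0 confirms a maximum.
Then y = 380 − 2·95 = 190 and A = 18050.

190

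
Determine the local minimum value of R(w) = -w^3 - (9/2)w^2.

R'(w) = -3w^2 - 9w = 0 at w = -3, 0.
R''(w) = -6w - 9. R''(-3) = 9 > 0 ⇒ local minimum; R''(0) = -9 < 0 ⇒ local maximum.
Thus R has its local minimum at w = -3, with value -27/2.

-27/2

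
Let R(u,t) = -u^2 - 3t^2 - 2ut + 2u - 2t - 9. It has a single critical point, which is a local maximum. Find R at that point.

∂R/∂u = -2u - 2t + 2 = 0 and ∂R/∂t = -2u - 6t - 2 = 0, so (u, t) = (2, -1).
The Hessian has R_{uu} = -2, R_{tt} = -6, R_{ut} = -2, giving D = 8 > 0 with R_{uu} < 0, so the point is a local maximum.
R(2, -1) = -6.

-6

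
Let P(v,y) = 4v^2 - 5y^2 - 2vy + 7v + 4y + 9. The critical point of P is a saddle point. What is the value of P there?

631/84

∂P/∂v = 8v - 2y + 7 = 0 and ∂P/∂y = -2v - 10y + 4 = 0, so (v, y) = (-31/42, 23/42).
The Hessian has P_{vv} = 8, P_{yy} = -10, P_{vy} = -2, giving D = -84 < 0, so the point is a saddle point.
P(-31/42, 23/42) = 631/84.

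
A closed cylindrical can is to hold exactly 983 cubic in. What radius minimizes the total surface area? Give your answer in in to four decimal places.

5.3884

With radius r and height h, πr²h = 983 so h = 983/(πr²), and S(r) = 2πr² + 2πrh = 2πr² + 2·983/r.
S'(r) = 4πr − 2·983/r² = 0 ⇒ r³ = 983/(2π), so r ≈ 5.3884 and h = 2r ≈ 10.7768.
S''(r) = 4π + 4·983/r³ > 0, so this is the minimum; S ≈ 547.2892.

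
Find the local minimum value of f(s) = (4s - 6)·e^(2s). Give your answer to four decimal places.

-14.7781

By the product rule, f'(s) = (8s - 8)·e^(2s). Since e^(2s) > 0, the only critical point is s = 1.
f''(1) has the same sign as 8 > 0, so this is a local minimum.
f(1) = (-2)·e^(2) ≈ -14.7781.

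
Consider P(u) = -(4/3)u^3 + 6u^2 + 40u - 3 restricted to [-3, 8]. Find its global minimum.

The derivative is -4u^2 + 12u + 40, which vanishes at u = -2 and u = 5.
Evaluating at the critical points and endpoints: P(-3) = -33; P(-2) = -145/3; P(5) = 541/3; P(8) = 55/3.
Hence the absolute minimum is -145/3 at u = -2.

-145/3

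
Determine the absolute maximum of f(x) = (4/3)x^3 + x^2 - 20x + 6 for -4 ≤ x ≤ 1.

f'(x) = 4x^2 + 2x - 20, whose only zero in [-4, 1] is x = -5/2.
Compare values at every candidate in [-4, 1]: f(-4) = 50/3, f(-5/2) = 497/12, f(1) = -35/3.
The maximum over the interval is 497/12, attained at x = -5/2.

497/12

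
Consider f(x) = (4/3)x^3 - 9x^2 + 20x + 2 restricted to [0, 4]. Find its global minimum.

2

Differentiating, f'(x) = 4x^2 - 18x + 20; which vanishes at x = 2 and x = 5/2.
Compare values at every candidate in [0, 4]: f(0) = 2,  f(2) = 50/3,  f(5/2) = 199/12,  f(4) = 70/3.
So the minimum is f(0) = 2.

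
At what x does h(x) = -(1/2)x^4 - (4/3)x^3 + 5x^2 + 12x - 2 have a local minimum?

-1

Critical points: h'(x) = -2x^3 - 4x^2 + 10x + 12 vanishes at x = -3, -1, 2.
h''(x) = -6x^2 - 8x + 10. h''(-3) = -20 < 0 ⇒ local maximum; h''(-1) = 12 > 0 ⇒ local minimum; h''(2) = -30 < 0 ⇒ local maximum.
Thus h has its local minimum at x = -1, with value -49/6.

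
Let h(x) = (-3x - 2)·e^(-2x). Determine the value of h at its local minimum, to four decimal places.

Differentiating with the product rule gives h'(x) = (6x + 1)·e^(-2x). Since e^(-2x) > 0, the only critical point is x = -1/6.
h''(-1/6) has the same sign as 6 > 0, so this is a local minimum.
h(-1/6) = (-3/2)·e^(1/3) ≈ -2.0934.

-2.0934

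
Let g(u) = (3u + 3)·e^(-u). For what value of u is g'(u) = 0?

Differentiating with the product rule gives g'(u) = (-3u)·e^(-u). Since e^(-u) > 0, the only critical point is u = 0.
g''(0) has the same sign as -3 < 0, so this is a local maximum.
g(0) = (3)·e^(0) ≈ 3.0000.

0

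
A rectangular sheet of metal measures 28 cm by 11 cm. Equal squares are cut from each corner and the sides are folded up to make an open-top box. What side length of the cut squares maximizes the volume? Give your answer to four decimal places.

2.4277

With cut size x, the volume is V(x) = x(28 − 2x)(11 − 2x) for 0 < x < 5.5.
V'(x) = 12x^2 − 156x + 308. Setting V'(x) = 0 gives x ≈ 2.4277 (the root in (0, 5.5)).
V''(x) = 24x − 156 is negative there, so this is the maximum; V ≈ 345.2537.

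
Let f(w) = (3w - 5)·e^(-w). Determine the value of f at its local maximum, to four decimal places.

0.2085

By the product rule, f'(w) = (-3w + 8)·e^(-w). Since e^(-w) > 0, the only critical point is w = 8/3.
f''(8/3) has the same sign as -3 < 0, so this is a local maximum.
f(8/3) = (3)·e^(-8/3) ≈ 0.2085.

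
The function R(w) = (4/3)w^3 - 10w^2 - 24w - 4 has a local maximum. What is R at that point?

R'(w) = 4w^2 - 20w - 24 = 0 at w = -1, 6.
R''(w) = 8w - 20. R''(-1) = -28 < 0 ⇒ local maximum; R''(6) = 28 > 0 ⇒ local minimum.
The local maximum is R(-1) = 26/3.

26/3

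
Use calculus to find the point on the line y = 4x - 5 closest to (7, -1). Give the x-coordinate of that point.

Minimize D(x)^2 = (x - 7)^2 + (4x - 4)^2.
d/dx[D^2] = 2(x - 7) + 2·4·(4x - 4) = 0 ⇒ x = 23/17.
Then y = 7/17 and the distance is √(576/17) ≈ 5.8209.

23/17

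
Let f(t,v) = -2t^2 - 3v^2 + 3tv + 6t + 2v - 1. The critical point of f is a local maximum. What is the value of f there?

137/15

∂f/∂t = -4t + 3v + 6 = 0 and ∂f/∂v = 3t - 6v + 2 = 0, so (t, v) = (14/5, 26/15).
The Hessian has f_{tt} = -4, f_{vv} = -6, f_{tv} = 3, giving D = 15 > 0 with f_{tt} < 0, so the point is a local maximum.
f(14/5, 26/15) = 137/15.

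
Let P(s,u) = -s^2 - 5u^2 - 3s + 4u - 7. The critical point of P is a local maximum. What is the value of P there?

∂P/∂s = -2s - 3 = 0 and ∂P/∂u = -10u + 4 = 0, so (s, u) = (-3/2, 2/5).
The Hessian has P_{ss} = -2, P_{uu} = -10, P_{su} = 0, giving D = 20 > 0 with P_{ss} < 0, so the point is a local maximum.
P(-3/2, 2/5) = -79/20.

-79/20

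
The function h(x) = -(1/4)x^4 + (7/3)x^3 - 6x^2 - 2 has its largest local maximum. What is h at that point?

-2

h'(x) = -x^3 + 7x^2 - 12x. Setting h'(x) = 0 gives x ∈ {0, 3, 4}.
h''(x) = -3x^2 + 14x - 12. h''(0) = -12 < 0 ⇒ local maximum; h''(3) = 3 > 0 ⇒ local minimum; h''(4) = -4 < 0 ⇒ local maximum.
Thus h has its largest local maximum at x = 0, with value -2.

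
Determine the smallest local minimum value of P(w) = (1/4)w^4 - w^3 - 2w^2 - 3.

-35

P'(w) = w^3 - 3w^2 - 4w. Setting P'(w) = 0 gives w ∈ {-1, 0, 4}.
P''(w) = 3w^2 - 6w - 4. P''(-1) = 5 > 0 ⇒ local minimum; P''(0) = -4 < 0 ⇒ local maximum; P''(4) = 20 > 0 ⇒ local minimum.
The smallest local minimum is P(4) = -35.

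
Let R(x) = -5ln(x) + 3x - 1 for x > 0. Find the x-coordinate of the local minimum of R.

R'(x) = -5/x + 3 = 0 gives x = 5/3.
R''(x) = 5/x², which is positive for x > 0, so this is a local minimum.
R(5/3) = -5·ln(5/3) + 5 - 1 ≈ 1.4459.

5/3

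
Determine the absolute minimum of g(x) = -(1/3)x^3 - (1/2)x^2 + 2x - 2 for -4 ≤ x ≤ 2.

-16/3

g'(x) = -x^2 - x + 2, which vanishes at x = -2 and x = 1.
Candidates: g(-4) = 10/3,  g(-2) = -16/3,  g(1) = -5/6,  g(2) = -8/3.
So the minimum is g(-2) = -16/3.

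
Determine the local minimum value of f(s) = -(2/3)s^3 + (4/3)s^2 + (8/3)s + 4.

244/81

Critical points: f'(s) = -2s^2 + (8/3)s + 8/3 vanishes at s = -2/3, 2.
Since f''(s) = -4s + 8/3, we get f''(-2/3) = 16/3 > 0 ⇒ local minimum; f''(2) = -16/3 < 0 ⇒ local maximum.
Thus f has its local minimum at s = -2/3, with value 244/81.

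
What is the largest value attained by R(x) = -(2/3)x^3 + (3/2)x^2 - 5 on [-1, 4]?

R'(x) = -2x^2 + 3x, which vanishes at x = 0 and x = 3/2.
Candidates: R(-1) = -17/6,  R(0) = -5,  R(3/2) = -31/8,  R(4) = -71/3.
So the maximum is R(-1) = -17/6.

-17/6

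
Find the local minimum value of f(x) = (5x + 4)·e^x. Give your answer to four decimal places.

-0.8265

By the product rule, f'(x) = (5x + 9)·e^x. Since e^x > 0, the only critical point is x = -9/5.
f''(-9/5) has the same sign as 5 > 0, so this is a local minimum.
f(-9/5) = (-5)·e^(-9/5) ≈ -0.8265.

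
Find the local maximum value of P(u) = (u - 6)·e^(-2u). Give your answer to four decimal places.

0.0000

P'(u) = 1·e^(-2u) + (u - 6)·(-2)·e^(-2u) = (-2u + 13)·e^(-2u). Since e^(-2u) > 0, the only critical point is u = 13/2.
P''(13/2) has the same sign as -2 < 0, so this is a local maximum.
P(13/2) = (1/2)·e^(-13) ≈ 0.0000.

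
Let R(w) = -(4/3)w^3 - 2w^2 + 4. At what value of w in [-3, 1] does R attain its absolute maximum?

Differentiating, R'(w) = -4w^2 - 4w; which vanishes at w = -1 and w = 0.
Compare values at every candidate in [-3, 1]: R(-3) = 22; R(-1) = 10/3; R(0) = 4; R(1) = 2/3.
So the maximum is R(-3) = 22.

-3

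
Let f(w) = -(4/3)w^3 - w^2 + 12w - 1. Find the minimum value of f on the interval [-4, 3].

Differentiating, f'(w) = -4w^2 - 2w + 12; which vanishes at w = -2 and w = 3/2.
Compare values at every candidate in [-4, 3]: f(-4) = 61/3, f(-2) = -55/3, f(3/2) = 41/4, f(3) = -10.
Hence the absolute minimum is -55/3 at w = -2.

-55/3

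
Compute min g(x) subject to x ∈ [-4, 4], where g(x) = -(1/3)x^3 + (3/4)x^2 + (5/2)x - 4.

Differentiating, g'(x) = -x^2 + (3/2)x + 5/2; which vanishes at x = -1 and x = 5/2.
Evaluating at the critical points and endpoints: g(-4) = 58/3, g(-1) = -65/12, g(5/2) = 83/48, g(4) = -10/3.
So the minimum is g(-1) = -65/12.

-65/12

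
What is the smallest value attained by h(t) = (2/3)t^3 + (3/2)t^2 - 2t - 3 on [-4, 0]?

Differentiating, h'(t) = 2t^2 + 3t - 2; whose only zero in [-4, 0] is t = -2.
Evaluating at the critical points and endpoints: h(-4) = -41/3, h(-2) = 5/3, h(0) = -3.
Hence the absolute minimum is -41/3 at t = -4.

-41/3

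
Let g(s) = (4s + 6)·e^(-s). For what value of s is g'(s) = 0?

-1/2

g'(s) = 4·e^(-s) + (4s + 6)·(-1)·e^(-s) = (-4s - 2)·e^(-s). Since e^(-s) > 0, the only critical point is s = -1/2.
g''(-1/2) has the same sign as -4 < 0, so this is a local maximum.
g(-1/2) = (4)·e^(1/2) ≈ 6.5949.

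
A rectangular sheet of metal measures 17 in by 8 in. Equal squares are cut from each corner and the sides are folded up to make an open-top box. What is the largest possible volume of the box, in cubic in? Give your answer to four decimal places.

106.3559

With cut size x, the volume is V(x) = x(17 − 2x)(8 − 2x) for 0 < x < 4.
V'(x) = 12x^2 − 100x + 136. Setting V'(x) = 0 gives x ≈ 1.7115 (the root in (0, 4)).
V''(x) = 24x − 100 is negative there, so this is the maximum; V ≈ 106.3559.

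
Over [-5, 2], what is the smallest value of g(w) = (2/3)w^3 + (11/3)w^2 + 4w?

-35/3

The derivative is 2w^2 + (22/3)w + 4, which vanishes at w = -3 and w = -2/3.
Compare values at every candidate in [-5, 2]: g(-5) = -35/3,  g(-3) = 3,  g(-2/3) = -100/81,  g(2) = 28.
Hence the absolute minimum is -35/3 at w = -5.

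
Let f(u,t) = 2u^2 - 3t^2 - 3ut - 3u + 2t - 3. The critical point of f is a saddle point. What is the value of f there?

∂f/∂u = 4u - 3t - 3 = 0 and ∂f/∂t = -3u - 6t + 2 = 0, so (u, t) = (8/11, -1/33).
The Hessian has f_{uu} = 4, f_{tt} = -6, f_{ut} = -3, giving D = -33 < 0, so the point is a saddle point.
f(8/11, -1/33) = -136/33.

-136/33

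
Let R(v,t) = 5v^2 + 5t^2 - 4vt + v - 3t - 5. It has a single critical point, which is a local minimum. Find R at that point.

∂R/∂v = 10v - 4t + 1 = 0 and ∂R/∂t = -4v + 10t - 3 = 0, so (v, t) = (1/42, 13/42).
The Hessian has R_{vv} = 10, R_{tt} = 10, R_{vt} = -4, giving D = 84 > 0 with R_{vv} > 0, so the point is a local minimum.
R(1/42, 13/42) = -229/42.

-229/42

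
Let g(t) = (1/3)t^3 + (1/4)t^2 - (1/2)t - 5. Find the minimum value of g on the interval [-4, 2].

g'(t) = t^2 + (1/2)t - 1/2, which vanishes at t = -1 and t = 1/2.
Candidates: g(-4) = -61/3, g(-1) = -55/12, g(1/2) = -247/48, g(2) = -7/3.
So the minimum is g(-4) = -61/3.

-61/3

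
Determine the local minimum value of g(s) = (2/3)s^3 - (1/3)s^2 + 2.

Critical points: g'(s) = 2s^2 - (2/3)s vanishes at s = 0, 1/3.
g''(s) = 4s - 2/3. g''(0) = -2/3 < 0 ⇒ local maximum; g''(1/3) = 2/3 > 0 ⇒ local minimum.
The local minimum is g(1/3) = 161/81.

161/81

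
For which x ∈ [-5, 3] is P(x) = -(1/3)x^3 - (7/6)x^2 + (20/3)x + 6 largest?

The derivative is -x^2 - (7/3)x + 20/3, which vanishes at x = -4 and x = 5/3.
Evaluating at the critical points and endpoints: P(-5) = -89/6; P(-4) = -18; P(5/3) = 1997/162; P(3) = 13/2.
The maximum over the interval is 1997/162, attained at x = 5/3.

5/3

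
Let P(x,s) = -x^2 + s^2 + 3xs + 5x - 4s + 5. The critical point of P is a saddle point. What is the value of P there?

∂P/∂x = -2x + 3s + 5 = 0 and ∂P/∂s = 3x + 2s - 4 = 0, so (x, s) = (22/13, -7/13).
The Hessian has P_{xx} = -2, P_{ss} = 2, P_{xs} = 3, giving D = -13 < 0, so the point is a saddle point.
P(22/13, -7/13) = 134/13.

134/13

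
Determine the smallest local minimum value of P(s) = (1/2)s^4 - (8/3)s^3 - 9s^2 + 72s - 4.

Critical points: P'(s) = 2s^3 - 8s^2 - 18s + 72 vanishes at s = -3, 3, 4.
Second-derivative test with P''(s) = 6s^2 - 16s - 18: P''(-3) = 84 > 0 ⇒ local minimum; P''(3) = -12 < 0 ⇒ local maximum; P''(4) = 14 > 0 ⇒ local minimum.
So the smallest local minimum value is P(-3) = -377/2.

-377/2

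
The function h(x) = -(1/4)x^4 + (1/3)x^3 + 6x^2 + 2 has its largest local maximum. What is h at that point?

h'(x) = -x^3 + x^2 + 12x = 0 at x = -3, 0, 4.
Second-derivative test with h''(x) = -3x^2 + 2x + 12: h''(-3) = -21 < 0 ⇒ local maximum; h''(0) = 12 > 0 ⇒ local minimum; h''(4) = -28 < 0 ⇒ local maximum.
So the largest local maximum value is h(4) = 166/3.

166/3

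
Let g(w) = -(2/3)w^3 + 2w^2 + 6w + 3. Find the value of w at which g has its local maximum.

Critical points: g'(w) = -2w^2 + 4w + 6 vanishes at w = -1, 3.
Since g''(w) = -4w + 4, we get g''(-1) = 8 > 0 ⇒ local minimum; g''(3) = -8 < 0 ⇒ local maximum.
So the local maximum value is g(3) = 21.

3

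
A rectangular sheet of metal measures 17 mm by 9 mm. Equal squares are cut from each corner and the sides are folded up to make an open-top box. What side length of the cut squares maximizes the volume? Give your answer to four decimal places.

1.8782

With cut size x, the volume is V(x) = x(17 − 2x)(9 − 2x) for 0 < x < 4.5.
V'(x) = 12x^2 − 104x + 153. Setting V'(x) = 0 gives x ≈ 1.8782 (the root in (0, 4.5)).
V''(x) = 24x − 104 is negative there, so this is the maximum; V ≈ 130.4300.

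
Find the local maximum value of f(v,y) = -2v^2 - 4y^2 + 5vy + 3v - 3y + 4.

37/7

∂f/∂v = -4v + 5y + 3 = 0 and ∂f/∂y = 5v - 8y - 3 = 0, so (v, y) = (9/7, 3/7).
The Hessian has f_{vv} = -4, f_{yy} = -8, f_{vy} = 5, giving D = 7 > 0 with f_{vv} < 0, so the point is a local maximum.
f(9/7, 3/7) = 37/7.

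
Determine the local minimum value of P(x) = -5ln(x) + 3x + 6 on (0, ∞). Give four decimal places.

P'(x) = -5/x + 3 = 0 gives x = 5/3.
P''(x) = 5/x², which is positive for x > 0, so this is a local minimum.
P(5/3) = -5·ln(5/3) + 5 + 6 ≈ 8.4459.

8.4459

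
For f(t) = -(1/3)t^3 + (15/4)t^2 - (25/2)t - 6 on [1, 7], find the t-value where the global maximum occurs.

The derivative is -t^2 + (15/2)t - 25/2, which vanishes at t = 5/2 and t = 5.
Evaluating at the critical points and endpoints: f(1) = -181/12; f(5/2) = -913/48; f(5) = -197/12; f(7) = -289/12.
The maximum over the interval is -181/12, attained at t = 1.

1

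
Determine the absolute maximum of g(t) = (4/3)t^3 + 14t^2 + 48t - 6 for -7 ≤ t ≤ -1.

The derivative is 4t^2 + 28t + 48, which vanishes at t = -4 and t = -3.
Compare values at every candidate in [-7, -1]: g(-7) = -340/3, g(-4) = -178/3, g(-3) = -60, g(-1) = -124/3.
So the maximum is g(-1) = -124/3.

-124/3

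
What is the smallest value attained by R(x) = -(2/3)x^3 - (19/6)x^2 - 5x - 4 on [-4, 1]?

-77/6

Differentiating, R'(x) = -2x^2 - (19/3)x - 5; which vanishes at x = -5/3 and x = -3/2.
Evaluating at the critical points and endpoints: R(-4) = 8,  R(-5/3) = -223/162,  R(-3/2) = -11/8,  R(1) = -77/6.
So the minimum is R(1) = -77/6.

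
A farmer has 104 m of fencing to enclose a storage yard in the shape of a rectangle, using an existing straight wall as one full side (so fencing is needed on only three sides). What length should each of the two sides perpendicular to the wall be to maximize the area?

26

Let the sides perpendicular to the wall have length x and the parallel side y, so 2x + y = 104 and the area is A = xy = x(104 − 2x).
A'(x) = 104 − 4x = 0 gives x = 26, and A''(x) = −4 < 0 confirms a maximum.
Then y = 104 − 2·26 = 52 and A = 1352.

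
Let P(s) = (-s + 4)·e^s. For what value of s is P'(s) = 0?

By the product rule, P'(s) = (-s + 3)·e^s. Since e^s > 0, the only critical point is s = 3.
P''(3) has the same sign as -1 < 0, so this is a local maximum.
P(3) = (1)·e^(3) ≈ 20.0855.

3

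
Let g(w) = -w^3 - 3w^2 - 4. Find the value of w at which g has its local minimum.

Critical points: g'(w) = -3w^2 - 6w vanishes at w = -2, 0.
Since g''(w) = -6w - 6, we get g''(-2) = 6 > 0 ⇒ local minimum; g''(0) = -6 < 0 ⇒ local maximum.
Thus g has its local minimum at w = -2, with value -8.

-2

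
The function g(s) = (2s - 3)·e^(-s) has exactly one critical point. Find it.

5/2

g'(s) = 2·e^(-s) + (2s - 3)·(-1)·e^(-s) = (-2s + 5)·e^(-s). Since e^(-s) > 0, the only critical point is s = 5/2.
g''(5/2) has the same sign as -2 < 0, so this is a local maximum.
g(5/2) = (2)·e^(-5/2) ≈ 0.1642.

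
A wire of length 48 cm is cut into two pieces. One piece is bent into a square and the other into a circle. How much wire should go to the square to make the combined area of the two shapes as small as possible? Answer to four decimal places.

26.8848

Let x be the length used for the square. Square side x/4; circle radius (48−x)/(2π).
A(x) = (x/4)² + π·((48−x)/(2π))² = x²/16 + (48−x)²/(4π) for 0 ≤ x ≤ 48. A'(x) = x/8 − (48−x)/(2π) = 0 gives x = 4·48/(π+4) ≈ 26.8848.
A'' = 1/8 + 1/(2π) > 0, so this gives the minimum combined area; x ≈ 26.8848 cm to the square.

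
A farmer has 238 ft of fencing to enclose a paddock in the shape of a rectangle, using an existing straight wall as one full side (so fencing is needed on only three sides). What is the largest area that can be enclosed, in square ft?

Let the sides perpendicular to the wall have length x and the parallel side y, so 2x + y = 238 and the area is A = xy = x(238 − 2x).
A'(x) = 238 − 4x = 0 gives x = 119/2, and A''(x) = −4 < 0 confirms a maximum.
Then y = 238 − 2·119/2 = 119 and A = 14161/2.

14161/2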